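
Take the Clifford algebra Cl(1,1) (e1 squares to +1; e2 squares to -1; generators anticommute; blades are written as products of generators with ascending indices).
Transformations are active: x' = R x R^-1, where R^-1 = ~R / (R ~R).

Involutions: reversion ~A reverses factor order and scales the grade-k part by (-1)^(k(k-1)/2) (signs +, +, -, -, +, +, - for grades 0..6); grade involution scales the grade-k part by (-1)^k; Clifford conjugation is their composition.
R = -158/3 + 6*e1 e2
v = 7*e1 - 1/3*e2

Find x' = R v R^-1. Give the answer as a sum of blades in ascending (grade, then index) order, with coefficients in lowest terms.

~R = -158/3 - 6*e1 e2, and R ~R = 24640/9, so R^-1 = ~R / (24640/9).
R v = -1100/3*e1 - 220/9*e2
Answer: 199/28*e1 + 107/84*e2


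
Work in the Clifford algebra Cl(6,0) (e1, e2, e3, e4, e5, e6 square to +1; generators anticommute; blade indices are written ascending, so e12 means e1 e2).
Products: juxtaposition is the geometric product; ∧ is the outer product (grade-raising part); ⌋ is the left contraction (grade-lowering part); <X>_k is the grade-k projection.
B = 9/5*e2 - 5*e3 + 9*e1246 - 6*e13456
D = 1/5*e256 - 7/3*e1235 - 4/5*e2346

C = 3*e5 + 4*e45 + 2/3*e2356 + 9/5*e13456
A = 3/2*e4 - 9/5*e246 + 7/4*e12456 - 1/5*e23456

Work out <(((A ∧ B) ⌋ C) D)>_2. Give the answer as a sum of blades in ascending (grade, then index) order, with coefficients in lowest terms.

step 1: -27/10*e24 + 15/2*e34 + 9*e2346 + 35/4*e123456
step 2: -27/2*e156
step 3: 27/10*e12 - 63/2*e236 + 54/5*e12345
step 4: 27/10*e12
Answer: 27/10*e12


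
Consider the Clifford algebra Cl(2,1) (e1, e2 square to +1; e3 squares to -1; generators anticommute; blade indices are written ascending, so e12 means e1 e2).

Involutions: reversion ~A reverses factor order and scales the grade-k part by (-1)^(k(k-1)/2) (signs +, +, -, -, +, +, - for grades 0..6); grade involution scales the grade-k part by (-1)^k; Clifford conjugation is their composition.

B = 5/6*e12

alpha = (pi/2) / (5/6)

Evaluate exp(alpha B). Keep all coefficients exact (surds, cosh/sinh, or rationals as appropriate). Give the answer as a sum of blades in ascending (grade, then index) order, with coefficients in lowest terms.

B^2 = (5/6)^2*(e12)^2 = 25/36*(-1) = -25/36 (a basis 2-blade squares to minus the product of its generators' squares).
B^2 = -25/36 — the series telescopes trigonometrically here: l = 5/6, alpha*l = pi/2, so exp(alpha B) = cos(pi/2) + (sin(pi/2)/(5/6))*B = 0 + (6/5)*B.
Answer: e12


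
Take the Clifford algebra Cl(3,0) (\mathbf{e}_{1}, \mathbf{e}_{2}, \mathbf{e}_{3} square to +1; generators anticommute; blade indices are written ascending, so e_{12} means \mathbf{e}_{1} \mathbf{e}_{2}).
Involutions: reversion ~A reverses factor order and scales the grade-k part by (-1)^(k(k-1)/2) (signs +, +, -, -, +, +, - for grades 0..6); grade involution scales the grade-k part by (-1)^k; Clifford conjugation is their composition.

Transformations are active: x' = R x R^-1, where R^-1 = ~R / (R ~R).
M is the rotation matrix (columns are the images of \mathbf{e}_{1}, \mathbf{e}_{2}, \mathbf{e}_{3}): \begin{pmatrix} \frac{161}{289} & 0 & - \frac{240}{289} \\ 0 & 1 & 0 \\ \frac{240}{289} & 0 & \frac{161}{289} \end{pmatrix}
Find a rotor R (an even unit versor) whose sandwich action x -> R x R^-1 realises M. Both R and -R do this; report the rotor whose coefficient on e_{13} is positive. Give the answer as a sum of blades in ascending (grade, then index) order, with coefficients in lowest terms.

Method: write R = a + b12*e_{12} + b13*e_{13} + b23*e_{23} with a^2 + b12^2 + b13^2 + b23^2 = 1 (so R^-1 = ~R). Expanding the columns R e_j ~R gives tr M = 4a^2 - 1 and, from the antisymmetric part, M21 - M12 = -4a*b12, M13 - M31 = 4a*b13, M32 - M23 = -4a*b23.
Here tr M = \frac{611}{289}, so a^2 = (1 + tr M)/4 = \frac{225}{289} and a = ±\frac{15}{17}. Taking a = \frac{15}{17}: M21 - M12 = 0, M13 - M31 = -\frac{480}{289}, M32 - M23 = 0, giving b12 = 0, b13 = -\frac{8}{17}, b23 = 0, i.e. R = \frac{15}{17} - \frac{8}{17} e_{13}.
Its e_{13} coefficient is negative, so report the other preimage -R.
Answer: -\frac{15}{17} + \frac{8}{17} e_{13}. Recall the cover is two-to-one: with M of trace \frac{611}{289}, both preimages act alike, and the stated e_{13} sign chooses the sheet.


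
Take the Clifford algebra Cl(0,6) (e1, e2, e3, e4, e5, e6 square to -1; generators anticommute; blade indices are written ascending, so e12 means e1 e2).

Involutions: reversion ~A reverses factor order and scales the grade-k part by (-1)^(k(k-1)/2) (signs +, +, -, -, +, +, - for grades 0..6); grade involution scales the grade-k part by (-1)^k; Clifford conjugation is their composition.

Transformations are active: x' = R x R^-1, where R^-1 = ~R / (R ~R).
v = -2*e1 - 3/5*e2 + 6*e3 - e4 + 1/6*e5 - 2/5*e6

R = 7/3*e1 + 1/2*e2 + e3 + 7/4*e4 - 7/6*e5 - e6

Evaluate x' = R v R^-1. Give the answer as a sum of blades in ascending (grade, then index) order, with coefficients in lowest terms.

~R = 7/3*e1 + 1/2*e2 + e3 + 7/4*e4 - 7/6*e5 - e6, and R ~R = -1745/144, so R^-1 = ~R / (-1745/144).
R v = 23/45 - 2/5*e12 + 16*e13 + 7/6*e14 - 35/18*e15 - 44/15*e16 + 18/5*e23 + 11/20*e24 - 37/60*e25 - 4/5*e26 - 23/2*e34 + 43/6*e35 + 28/5*e36 - 7/8*e45 - 17/10*e46 + 19/30*e56
Answer: 47198/26175*e1 + 4867/8725*e2 - 53086/8725*e3 + 7437/8725*e4 - 1191/17450*e5 + 4226/8725*e6


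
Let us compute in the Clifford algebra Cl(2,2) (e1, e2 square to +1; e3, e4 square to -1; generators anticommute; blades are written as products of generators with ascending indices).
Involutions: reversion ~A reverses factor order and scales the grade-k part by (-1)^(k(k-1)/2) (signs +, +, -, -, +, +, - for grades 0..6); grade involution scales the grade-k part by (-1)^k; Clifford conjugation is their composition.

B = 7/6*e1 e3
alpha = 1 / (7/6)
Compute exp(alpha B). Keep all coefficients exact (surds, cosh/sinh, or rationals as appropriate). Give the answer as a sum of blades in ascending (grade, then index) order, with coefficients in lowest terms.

B^2 = (7/6)^2*(e1 e3)^2 = 49/36*(+1) = 49/36 (a basis 2-blade squares to minus the product of its generators' squares).
B^2 = 49/36 — the series telescopes hyperbolically here: l = 7/6, alpha*l = 1, so exp(alpha B) = cosh(1) + (sinh(1)/(7/6))*B = cosh(1) + (6*sinh(1)/7)*B.
Answer: cosh(1) + sinh(1)*e1 e3


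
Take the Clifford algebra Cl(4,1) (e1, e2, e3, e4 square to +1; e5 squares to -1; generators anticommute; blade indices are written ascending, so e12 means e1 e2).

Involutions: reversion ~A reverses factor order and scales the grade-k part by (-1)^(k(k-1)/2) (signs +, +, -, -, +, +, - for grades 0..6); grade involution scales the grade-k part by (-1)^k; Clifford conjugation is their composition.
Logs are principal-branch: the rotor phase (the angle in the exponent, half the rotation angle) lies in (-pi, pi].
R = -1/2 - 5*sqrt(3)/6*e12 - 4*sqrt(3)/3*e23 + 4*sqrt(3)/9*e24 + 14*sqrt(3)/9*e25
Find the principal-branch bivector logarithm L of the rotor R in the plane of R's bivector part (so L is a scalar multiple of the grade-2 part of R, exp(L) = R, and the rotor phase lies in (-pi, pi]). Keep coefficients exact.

The scalar part of R is -1/2, which pins the rotor phase on the principal branch; dividing the bivector part by the sine of that phase recovers the unit plane, and L is the phase times that plane.
Concretely: cos(phase) = -1/2 gives phase = ±2*pi/3, and since phase/sin(phase) is even the sign is immaterial: L = (phase/sin(phase)) * <R>_2 = (4*sqrt(3)*pi/9) * <R>_2.
Answer: -10*pi/9*e12 - 16*pi/9*e23 + 16*pi/27*e24 + 56*pi/27*e25


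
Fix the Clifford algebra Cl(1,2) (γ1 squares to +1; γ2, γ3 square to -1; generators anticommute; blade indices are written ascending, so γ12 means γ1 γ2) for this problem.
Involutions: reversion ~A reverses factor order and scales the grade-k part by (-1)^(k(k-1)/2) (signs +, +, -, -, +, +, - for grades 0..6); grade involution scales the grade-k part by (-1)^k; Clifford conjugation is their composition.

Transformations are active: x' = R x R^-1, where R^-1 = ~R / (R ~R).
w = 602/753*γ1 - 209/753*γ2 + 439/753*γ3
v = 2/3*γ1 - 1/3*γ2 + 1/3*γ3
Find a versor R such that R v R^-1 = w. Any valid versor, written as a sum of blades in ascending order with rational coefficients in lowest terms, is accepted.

Since q(v) = q(w) = 2/9, the sum R = v + w = 368/251*γ1 - 460/753*γ2 + 230/251*γ3 does the job whenever invertible.
Answer: 368/251*γ1 - 460/753*γ2 + 230/251*γ3


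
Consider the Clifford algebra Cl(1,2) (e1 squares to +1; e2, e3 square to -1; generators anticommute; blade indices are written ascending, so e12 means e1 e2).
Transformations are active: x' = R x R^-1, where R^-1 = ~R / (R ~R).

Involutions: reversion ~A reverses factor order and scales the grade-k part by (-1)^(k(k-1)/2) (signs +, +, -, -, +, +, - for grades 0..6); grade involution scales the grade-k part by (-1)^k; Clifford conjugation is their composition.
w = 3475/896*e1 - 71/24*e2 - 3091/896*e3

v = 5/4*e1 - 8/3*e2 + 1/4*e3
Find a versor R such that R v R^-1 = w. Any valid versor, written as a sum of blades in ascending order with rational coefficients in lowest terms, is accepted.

Key observation: q(v) = q(w) = -101/18 (sandwiches preserve the norm), so R = v + w = 4595/896*e1 - 45/8*e2 - 2867/896*e3 works whenever it is invertible — the component of v along it is kept and (v - w)/2 reverses, sending v to w.
Answer: 4595/896*e1 - 45/8*e2 - 2867/896*e3


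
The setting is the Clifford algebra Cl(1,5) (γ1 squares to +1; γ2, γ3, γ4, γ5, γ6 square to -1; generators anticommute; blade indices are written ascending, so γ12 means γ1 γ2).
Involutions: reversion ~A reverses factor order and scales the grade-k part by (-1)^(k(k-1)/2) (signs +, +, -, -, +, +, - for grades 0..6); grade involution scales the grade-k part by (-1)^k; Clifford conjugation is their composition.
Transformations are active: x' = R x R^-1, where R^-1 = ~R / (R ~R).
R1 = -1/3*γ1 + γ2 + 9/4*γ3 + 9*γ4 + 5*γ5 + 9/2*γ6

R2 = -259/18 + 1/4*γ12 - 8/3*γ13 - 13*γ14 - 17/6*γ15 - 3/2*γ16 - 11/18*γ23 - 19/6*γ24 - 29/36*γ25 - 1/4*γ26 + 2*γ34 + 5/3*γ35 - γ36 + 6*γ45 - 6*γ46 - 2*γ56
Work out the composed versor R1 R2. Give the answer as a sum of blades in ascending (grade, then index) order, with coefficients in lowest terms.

Distribute over the terms of R1 (each basis-blade product reordered to ascending indices, repeated generators contracted through their squares):
(-1/3*γ1) R2 = 259/54*γ1 - 1/12*γ2 + 8/9*γ3 + 13/3*γ4 + 17/18*γ5 + 1/2*γ6 + 11/54*γ123 + 19/18*γ124 + 29/108*γ125 + 1/12*γ126 - 2/3*γ134 - 5/9*γ135 + 1/3*γ136 - 2*γ145 + 2*γ146 + 2/3*γ156
(γ2) R2 = 1/4*γ1 - 259/18*γ2 + 11/18*γ3 + 19/6*γ4 + 29/36*γ5 + 1/4*γ6 + 8/3*γ123 + 13*γ124 + 17/6*γ125 + 3/2*γ126 + 2*γ234 + 5/3*γ235 - γ236 + 6*γ245 - 6*γ246 - 2*γ256
(9/4*γ3) R2 = -6*γ1 - 11/8*γ2 - 259/8*γ3 - 9/2*γ4 - 15/4*γ5 + 9/4*γ6 + 9/16*γ123 + 117/4*γ134 + 51/8*γ135 + 27/8*γ136 + 57/8*γ234 + 29/16*γ235 + 9/16*γ236 + 27/2*γ345 - 27/2*γ346 - 9/2*γ356
(9*γ4) R2 = -117*γ1 - 57/2*γ2 + 18*γ3 - 259/2*γ4 - 54*γ5 + 54*γ6 + 9/4*γ124 - 24*γ134 + 51/2*γ145 + 27/2*γ146 - 11/2*γ234 + 29/4*γ245 + 9/4*γ246 - 15*γ345 + 9*γ346 - 18*γ456
(5*γ5) R2 = -85/6*γ1 - 145/36*γ2 + 25/3*γ3 + 30*γ4 - 1295/18*γ5 + 10*γ6 + 5/4*γ125 - 40/3*γ135 - 65*γ145 + 15/2*γ156 - 55/18*γ235 - 95/6*γ245 + 5/4*γ256 + 10*γ345 + 5*γ356 + 30*γ456
(9/2*γ6) R2 = -27/4*γ1 - 9/8*γ2 - 9/2*γ3 - 27*γ4 - 9*γ5 - 259/4*γ6 + 9/8*γ126 - 12*γ136 - 117/2*γ146 - 51/4*γ156 - 11/4*γ236 - 57/4*γ246 - 29/8*γ256 + 9*γ346 + 15/2*γ356 + 27*γ456
Summing the partial products and collecting blades:
Answer: -7499/54*γ1 - 99/2*γ2 - 217/24*γ3 - 247/2*γ4 - 2465/18*γ5 + 9/4*γ6 + 1483/432*γ123 + 587/36*γ124 + 235/54*γ125 + 65/24*γ126 + 55/12*γ134 - 541/72*γ135 - 199/24*γ136 - 83/2*γ145 - 43*γ146 - 55/12*γ156 + 29/8*γ234 + 61/144*γ235 - 51/16*γ236 - 31/12*γ245 - 18*γ246 - 35/8*γ256 + 17/2*γ345 + 9/2*γ346 + 8*γ356 + 39*γ456


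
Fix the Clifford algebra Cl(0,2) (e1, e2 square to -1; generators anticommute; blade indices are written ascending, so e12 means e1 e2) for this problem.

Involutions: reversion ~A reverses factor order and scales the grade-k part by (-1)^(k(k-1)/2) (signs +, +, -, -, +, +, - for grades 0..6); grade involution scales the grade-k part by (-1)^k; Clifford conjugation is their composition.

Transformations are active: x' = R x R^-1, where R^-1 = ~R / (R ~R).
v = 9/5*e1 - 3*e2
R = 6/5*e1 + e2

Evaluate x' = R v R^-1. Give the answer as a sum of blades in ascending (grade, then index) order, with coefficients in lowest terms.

~R = 6/5*e1 + e2, and R ~R = -61/25, so R^-1 = ~R / (-61/25).
R v = 21/25 - 27/5*e12
Answer: -801/305*e1 + 141/61*e2


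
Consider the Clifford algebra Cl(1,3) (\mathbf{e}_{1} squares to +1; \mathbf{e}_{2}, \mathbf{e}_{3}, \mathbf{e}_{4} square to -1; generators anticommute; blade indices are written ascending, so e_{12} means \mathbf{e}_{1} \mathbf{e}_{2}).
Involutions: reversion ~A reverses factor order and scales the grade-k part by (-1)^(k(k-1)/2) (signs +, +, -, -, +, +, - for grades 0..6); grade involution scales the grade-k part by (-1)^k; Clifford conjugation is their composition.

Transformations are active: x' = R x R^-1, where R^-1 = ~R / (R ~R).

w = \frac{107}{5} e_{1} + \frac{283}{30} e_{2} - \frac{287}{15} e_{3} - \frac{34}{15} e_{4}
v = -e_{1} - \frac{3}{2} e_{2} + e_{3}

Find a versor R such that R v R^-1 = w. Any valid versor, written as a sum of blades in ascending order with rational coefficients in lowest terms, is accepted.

Reasoning: v^2 = w^2 = -\frac{9}{4} since conjugation preserves the quadratic form; R = v + w = \frac{102}{5} e_{1} + \frac{119}{15} e_{2} - \frac{272}{15} e_{3} - \frac{34}{15} e_{4} is then valid when invertible, keeping its own part and reversing (v - w)/2.
Answer: \frac{102}{5} e_{1} + \frac{119}{15} e_{2} - \frac{272}{15} e_{3} - \frac{34}{15} e_{4}


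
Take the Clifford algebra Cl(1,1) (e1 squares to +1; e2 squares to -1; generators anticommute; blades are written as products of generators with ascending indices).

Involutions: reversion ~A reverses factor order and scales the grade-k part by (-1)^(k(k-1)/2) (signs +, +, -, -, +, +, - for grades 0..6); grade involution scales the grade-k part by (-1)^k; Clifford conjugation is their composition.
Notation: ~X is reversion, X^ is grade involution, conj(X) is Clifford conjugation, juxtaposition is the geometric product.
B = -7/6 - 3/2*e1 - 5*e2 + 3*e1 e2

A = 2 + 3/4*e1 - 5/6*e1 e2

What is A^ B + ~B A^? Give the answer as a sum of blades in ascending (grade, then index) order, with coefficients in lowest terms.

first term: -89/24 - 151/24*e1 - 27/2*e2 + 193/18*e1 e2
second term: 31/24 + 49/24*e1 - 11*e2 - 79/9*e1 e2
Answer: -29/12 - 17/4*e1 - 49/2*e2 + 35/18*e1 e2


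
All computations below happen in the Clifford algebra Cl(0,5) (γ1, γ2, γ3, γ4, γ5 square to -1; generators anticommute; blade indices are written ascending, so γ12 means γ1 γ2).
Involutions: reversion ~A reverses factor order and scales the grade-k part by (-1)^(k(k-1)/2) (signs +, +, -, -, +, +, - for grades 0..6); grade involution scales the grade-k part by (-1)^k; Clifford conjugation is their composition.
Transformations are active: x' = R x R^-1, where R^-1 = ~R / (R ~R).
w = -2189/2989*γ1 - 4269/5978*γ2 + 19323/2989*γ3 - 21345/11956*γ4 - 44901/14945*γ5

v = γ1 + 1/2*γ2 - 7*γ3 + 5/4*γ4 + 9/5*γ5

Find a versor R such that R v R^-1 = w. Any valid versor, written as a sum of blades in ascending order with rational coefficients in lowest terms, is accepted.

Reasoning: v^2 = w^2 = -22021/400 since conjugation preserves the quadratic form; R = v + w = 800/2989*γ1 - 640/2989*γ2 - 1600/2989*γ3 - 1600/2989*γ4 - 3600/2989*γ5 is then valid when invertible, keeping its own part and reversing (v - w)/2.
Answer: 800/2989*γ1 - 640/2989*γ2 - 1600/2989*γ3 - 1600/2989*γ4 - 3600/2989*γ5


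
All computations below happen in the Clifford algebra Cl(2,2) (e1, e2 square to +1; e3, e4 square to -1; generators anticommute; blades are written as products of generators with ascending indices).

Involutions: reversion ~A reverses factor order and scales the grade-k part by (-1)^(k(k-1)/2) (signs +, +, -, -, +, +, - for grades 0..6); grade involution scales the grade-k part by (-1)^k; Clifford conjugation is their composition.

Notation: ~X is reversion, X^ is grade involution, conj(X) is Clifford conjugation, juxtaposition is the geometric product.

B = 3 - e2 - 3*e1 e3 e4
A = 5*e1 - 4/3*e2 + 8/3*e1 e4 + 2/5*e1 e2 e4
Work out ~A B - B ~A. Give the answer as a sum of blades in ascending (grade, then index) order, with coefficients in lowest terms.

first term: 4/3 + 15*e1 - 4*e2 - 8*e3 - 5*e1 e2 - 42/5*e1 e4 + 6/5*e2 e3 - 15*e3 e4 - 58/15*e1 e2 e4 - 4*e1 e2 e3 e4
second term: 4/3 + 15*e1 - 4*e2 - 8*e3 + 5*e1 e2 - 42/5*e1 e4 - 6/5*e2 e3 - 15*e3 e4 - 58/15*e1 e2 e4 + 4*e1 e2 e3 e4
Answer: -10*e1 e2 + 12/5*e2 e3 - 8*e1 e2 e3 e4


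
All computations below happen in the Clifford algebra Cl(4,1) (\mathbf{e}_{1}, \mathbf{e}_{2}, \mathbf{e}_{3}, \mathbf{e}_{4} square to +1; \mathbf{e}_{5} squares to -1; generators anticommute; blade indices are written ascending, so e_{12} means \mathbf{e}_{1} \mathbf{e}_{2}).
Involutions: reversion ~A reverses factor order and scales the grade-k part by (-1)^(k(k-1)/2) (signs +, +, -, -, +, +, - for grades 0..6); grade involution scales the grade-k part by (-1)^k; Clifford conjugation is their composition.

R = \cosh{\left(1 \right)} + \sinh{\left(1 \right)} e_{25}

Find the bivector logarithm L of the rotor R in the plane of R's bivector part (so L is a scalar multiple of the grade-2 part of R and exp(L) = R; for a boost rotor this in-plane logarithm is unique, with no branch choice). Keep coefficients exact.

The scalar part of R is \cosh{\left(1 \right)}, which determines |rapidity| via cosh; the sign lives in the bivector part, and pairing them (bivector part over sinh of the rapidity = the plane) gives the unique in-plane L = rapidity * plane.
Concretely: cosh(rapidity) = \cosh{\left(1 \right)} gives rapidity = ±1, and since rapidity/sinh(rapidity) is even the sign is immaterial: L = (rapidity/sinh(rapidity)) * <R>_2 = (\frac{1}{\sinh{\left(1 \right)}}) * <R>_2.
Answer: e_{25}


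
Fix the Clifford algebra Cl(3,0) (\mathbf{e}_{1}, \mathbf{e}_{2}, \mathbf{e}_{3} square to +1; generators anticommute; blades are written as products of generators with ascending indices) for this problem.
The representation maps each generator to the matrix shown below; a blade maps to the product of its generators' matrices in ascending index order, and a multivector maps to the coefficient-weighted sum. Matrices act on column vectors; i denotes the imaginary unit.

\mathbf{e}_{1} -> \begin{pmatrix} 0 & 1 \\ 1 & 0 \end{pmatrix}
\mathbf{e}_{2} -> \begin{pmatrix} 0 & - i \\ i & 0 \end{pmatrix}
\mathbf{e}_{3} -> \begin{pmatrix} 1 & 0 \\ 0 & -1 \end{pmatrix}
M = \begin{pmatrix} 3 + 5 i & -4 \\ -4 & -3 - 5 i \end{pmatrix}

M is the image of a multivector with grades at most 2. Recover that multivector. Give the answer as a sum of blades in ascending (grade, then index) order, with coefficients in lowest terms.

Method: 1, rho(e_{1}), rho(e_{2}), rho(e_{3}) form a trace-orthogonal basis of the 2x2 complex matrices (tr(X Y) = 2 if X = Y, else 0), so M = m0*1 + m1*rho(e_{1}) + m2*rho(e_{2}) + m3*rho(e_{3}) with m0 = tr(M)/2 = 0, m1 = tr(M rho(e_{1}))/2 = -4, m2 = tr(M rho(e_{2}))/2 = 0, m3 = tr(M rho(e_{3}))/2 = 3 + 5 i.
Multiplying table entries, the bivector images are rho(e_{1} e_{2}) = i*rho(e_{3}), rho(e_{1} e_{3}) = -i*rho(e_{2}), rho(e_{2} e_{3}) = i*rho(e_{1}); with real blade coefficients the real parts of m0..m3 are the coefficients of 1, e_{1}, e_{2}, e_{3} and the imaginary parts give the bivectors (e_{2} e_{3}: Im m1, e_{1} e_{3}: -Im m2, e_{1} e_{2}: Im m3).
Answer: -4 e_{1} + 3 e_{3} + 5 e_{1} e_{2}


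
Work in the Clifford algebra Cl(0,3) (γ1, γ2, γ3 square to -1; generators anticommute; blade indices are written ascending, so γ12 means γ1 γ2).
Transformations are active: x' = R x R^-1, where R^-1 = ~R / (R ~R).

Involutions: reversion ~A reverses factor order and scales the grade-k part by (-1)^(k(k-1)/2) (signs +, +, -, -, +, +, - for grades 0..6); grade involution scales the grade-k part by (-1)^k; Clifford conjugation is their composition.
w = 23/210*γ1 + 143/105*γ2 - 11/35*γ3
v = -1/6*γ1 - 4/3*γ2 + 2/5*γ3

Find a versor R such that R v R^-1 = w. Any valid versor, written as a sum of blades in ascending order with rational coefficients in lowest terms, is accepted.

Sketch: the shared square -1769/900 makes R = v + w = -2/35*γ1 + 1/35*γ2 + 3/35*γ3 the natural versor; its sandwich fixes that direction, negates (v - w)/2, and sends v to w.
Answer: -2/35*γ1 + 1/35*γ2 + 3/35*γ3


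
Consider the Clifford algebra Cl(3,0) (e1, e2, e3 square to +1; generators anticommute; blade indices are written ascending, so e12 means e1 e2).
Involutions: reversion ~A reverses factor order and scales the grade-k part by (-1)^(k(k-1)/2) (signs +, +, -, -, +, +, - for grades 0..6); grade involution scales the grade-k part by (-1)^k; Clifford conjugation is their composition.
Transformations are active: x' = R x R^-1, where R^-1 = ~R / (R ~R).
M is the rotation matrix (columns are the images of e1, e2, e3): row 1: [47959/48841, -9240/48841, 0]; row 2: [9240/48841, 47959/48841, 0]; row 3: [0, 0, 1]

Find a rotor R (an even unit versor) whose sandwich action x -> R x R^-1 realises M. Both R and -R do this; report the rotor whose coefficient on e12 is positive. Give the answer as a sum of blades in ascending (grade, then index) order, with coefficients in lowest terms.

Method: write R = a + b12*e12 + b13*e13 + b23*e23 with a^2 + b12^2 + b13^2 + b23^2 = 1 (so R^-1 = ~R). Expanding the columns R e_j ~R gives tr M = 4a^2 - 1 and, from the antisymmetric part, M21 - M12 = -4a*b12, M13 - M31 = 4a*b13, M32 - M23 = -4a*b23.
Here tr M = 144759/48841, so a^2 = (1 + tr M)/4 = 48400/48841 and a = ±220/221. Taking a = 220/221: M21 - M12 = 18480/48841, M13 - M31 = 0, M32 - M23 = 0, giving b12 = -21/221, b13 = 0, b23 = 0, i.e. R = 220/221 - 21/221*e12.
Its e12 coefficient is negative, so report the other preimage -R.
Answer: -220/221 + 21/221*e12. Why the constraint matters: R and -R act identically through the sandwich — M has trace 144759/48841 either way — so only the sign condition on e12 picks one of the two preimages.


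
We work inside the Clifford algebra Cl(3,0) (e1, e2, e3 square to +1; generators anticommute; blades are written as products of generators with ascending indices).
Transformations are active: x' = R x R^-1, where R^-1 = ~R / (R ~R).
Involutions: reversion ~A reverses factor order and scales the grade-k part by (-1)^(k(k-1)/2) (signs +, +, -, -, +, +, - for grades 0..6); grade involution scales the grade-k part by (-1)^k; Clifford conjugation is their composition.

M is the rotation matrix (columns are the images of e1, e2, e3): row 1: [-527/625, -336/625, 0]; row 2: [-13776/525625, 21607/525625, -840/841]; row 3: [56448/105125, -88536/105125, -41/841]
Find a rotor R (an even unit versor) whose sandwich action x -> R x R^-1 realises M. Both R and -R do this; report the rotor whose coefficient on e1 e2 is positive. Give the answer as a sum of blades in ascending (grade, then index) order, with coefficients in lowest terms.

Method: write R = a + b12*e1 e2 + b13*e1 e3 + b23*e2 e3 with a^2 + b12^2 + b13^2 + b23^2 = 1 (so R^-1 = ~R). Expanding the columns R e_j ~R gives tr M = 4a^2 - 1 and, from the antisymmetric part, M21 - M12 = -4a*b12, M13 - M31 = 4a*b13, M32 - M23 = -4a*b23.
Here tr M = -17889/21025, so a^2 = (1 + tr M)/4 = 784/21025 and a = ±28/145. Taking a = 28/145: M21 - M12 = 10752/21025, M13 - M31 = -56448/105125, M32 - M23 = 16464/105125, giving b12 = -96/145, b13 = -504/725, b23 = -147/725, i.e. R = 28/145 - 96/145*e1 e2 - 504/725*e1 e3 - 147/725*e2 e3.
Its e1 e2 coefficient is negative, so report the other preimage -R.
Answer: -28/145 + 96/145*e1 e2 + 504/725*e1 e3 + 147/725*e2 e3. Note: both R and -R realise this M (trace -17889/21025); the covering map identifies them, and the e1 e2-coefficient sign is the tie-breaker.


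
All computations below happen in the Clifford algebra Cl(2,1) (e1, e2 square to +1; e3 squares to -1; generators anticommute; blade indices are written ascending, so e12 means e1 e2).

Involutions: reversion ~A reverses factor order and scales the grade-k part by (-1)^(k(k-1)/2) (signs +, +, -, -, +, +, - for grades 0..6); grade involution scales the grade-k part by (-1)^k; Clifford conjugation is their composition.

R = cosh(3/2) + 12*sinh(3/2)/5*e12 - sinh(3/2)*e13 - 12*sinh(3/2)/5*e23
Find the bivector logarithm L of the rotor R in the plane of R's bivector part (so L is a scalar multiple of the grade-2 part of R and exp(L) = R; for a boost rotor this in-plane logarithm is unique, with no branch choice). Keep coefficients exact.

The scalar part of R is cosh(3/2), giving the rapidity magnitude (cosh is even); the bivector part supplies orientation, its quotient by sinh of the rapidity is the plane, and L = rapidity * plane — unique in that plane, since flipping both signs leaves L unchanged.
Concretely: cosh(rapidity) = cosh(3/2) gives rapidity = ±3/2, and since rapidity/sinh(rapidity) is even the sign is immaterial: L = (rapidity/sinh(rapidity)) * <R>_2 = (3/(2*sinh(3/2))) * <R>_2.
Answer: 18/5*e12 - 3/2*e13 - 18/5*e23


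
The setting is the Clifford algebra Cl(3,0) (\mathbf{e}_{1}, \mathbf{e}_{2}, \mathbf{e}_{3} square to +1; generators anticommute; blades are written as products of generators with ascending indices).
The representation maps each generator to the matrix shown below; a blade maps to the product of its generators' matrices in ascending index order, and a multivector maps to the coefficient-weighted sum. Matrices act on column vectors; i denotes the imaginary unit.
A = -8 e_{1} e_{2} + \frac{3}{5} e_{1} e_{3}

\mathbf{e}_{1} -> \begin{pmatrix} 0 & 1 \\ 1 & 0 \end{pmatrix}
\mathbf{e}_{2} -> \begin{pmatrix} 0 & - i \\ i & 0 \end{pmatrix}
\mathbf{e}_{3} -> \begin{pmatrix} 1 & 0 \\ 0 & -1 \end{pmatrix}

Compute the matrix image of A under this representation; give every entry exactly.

Bivector images (products of the table entries): rho(e_{1} e_{2}) = rho(\mathbf{e}_{1})rho(\mathbf{e}_{2}) = \begin{pmatrix} i & 0 \\ 0 & - i \end{pmatrix}; rho(e_{1} e_{3}) = rho(\mathbf{e}_{1})rho(\mathbf{e}_{3}) = \begin{pmatrix} 0 & -1 \\ 1 & 0 \end{pmatrix}.
M = (-8)*rho(e_{1} e_{2}) + (\frac{3}{5})*rho(e_{1} e_{3}), summed entrywise:
Answer: \begin{pmatrix} - 8 i & - \frac{3}{5} \\ \frac{3}{5} & 8 i \end{pmatrix}


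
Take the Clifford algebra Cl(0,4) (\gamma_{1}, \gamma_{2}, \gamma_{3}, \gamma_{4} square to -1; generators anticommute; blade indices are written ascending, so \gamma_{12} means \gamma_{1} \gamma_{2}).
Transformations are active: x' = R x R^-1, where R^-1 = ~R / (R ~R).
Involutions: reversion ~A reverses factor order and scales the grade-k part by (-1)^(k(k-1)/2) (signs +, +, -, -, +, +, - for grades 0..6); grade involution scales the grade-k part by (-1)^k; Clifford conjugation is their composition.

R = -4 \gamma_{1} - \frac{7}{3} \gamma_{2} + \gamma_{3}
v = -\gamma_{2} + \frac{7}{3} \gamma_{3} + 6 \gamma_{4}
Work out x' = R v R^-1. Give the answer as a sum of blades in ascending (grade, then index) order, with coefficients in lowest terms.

~R = -4 \gamma_{1} - \frac{7}{3} \gamma_{2} + \gamma_{3}, and R ~R = -\frac{202}{9}, so R^-1 = ~R / (-\frac{202}{9}).
R v = -\frac{14}{3} + 4 \gamma_{12} - \frac{28}{3} \gamma_{13} - 24 \gamma_{14} - \frac{40}{9} \gamma_{23} - 14 \gamma_{24} + 6 \gamma_{34}
Answer: -\frac{168}{101} \gamma_{1} + \frac{3}{101} \gamma_{2} - \frac{581}{303} \gamma_{3} - 6 \gamma_{4}


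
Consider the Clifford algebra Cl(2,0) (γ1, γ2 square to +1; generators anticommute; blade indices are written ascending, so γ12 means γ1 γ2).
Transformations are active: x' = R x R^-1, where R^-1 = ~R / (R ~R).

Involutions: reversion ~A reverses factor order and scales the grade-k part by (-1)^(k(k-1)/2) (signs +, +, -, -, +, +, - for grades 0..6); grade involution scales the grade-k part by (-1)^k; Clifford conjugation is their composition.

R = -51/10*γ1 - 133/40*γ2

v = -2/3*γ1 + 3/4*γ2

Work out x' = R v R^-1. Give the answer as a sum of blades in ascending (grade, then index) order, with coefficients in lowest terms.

~R = -51/10*γ1 - 133/40*γ2, and R ~R = 11861/320, so R^-1 = ~R / (11861/320).
R v = 29/32 - 145/24*γ12
Answer: 512/1227*γ1 - 1493/1636*γ2


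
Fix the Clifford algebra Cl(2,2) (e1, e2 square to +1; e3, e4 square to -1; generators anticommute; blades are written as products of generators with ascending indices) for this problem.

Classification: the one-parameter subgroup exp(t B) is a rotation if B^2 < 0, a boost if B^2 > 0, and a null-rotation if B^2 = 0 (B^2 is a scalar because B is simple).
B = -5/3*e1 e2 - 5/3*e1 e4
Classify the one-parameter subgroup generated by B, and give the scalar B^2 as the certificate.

B^2 term by term: the squares give (-5/3)^2*(e1 e2)^2 + (-5/3)^2*(e1 e4)^2 = 25/9*(-1) + 25/9*(+1) = 0 (each basis 2-blade squares to minus the product of its generators' squares); cross terms between blades sharing an index anticommute and cancel. So B^2 = 0.
Answer: null-rotation, certificate B^2 = 0. The invariant at work: B^2 = 0 is unchanged by conjugation, hence its sign classifies the subgroup whatever basis B is written in.


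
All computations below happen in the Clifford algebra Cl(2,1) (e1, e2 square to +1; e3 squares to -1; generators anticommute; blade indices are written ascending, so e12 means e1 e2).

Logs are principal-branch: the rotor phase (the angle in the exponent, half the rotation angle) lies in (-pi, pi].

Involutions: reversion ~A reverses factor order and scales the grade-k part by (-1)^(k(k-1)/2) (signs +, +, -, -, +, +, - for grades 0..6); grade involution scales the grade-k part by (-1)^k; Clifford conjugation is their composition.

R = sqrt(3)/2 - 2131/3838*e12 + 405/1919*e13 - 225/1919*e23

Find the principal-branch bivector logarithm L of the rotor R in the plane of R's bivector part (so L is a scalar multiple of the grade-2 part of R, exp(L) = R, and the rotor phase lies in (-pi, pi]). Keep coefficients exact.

The scalar part of R is sqrt(3)/2, so the principal-branch rotor phase is pinned; divide the bivector part by its sine to get the unit plane — L is the phase times that plane.
Concretely: cos(phase) = sqrt(3)/2 gives phase = ±pi/6, and since phase/sin(phase) is even the sign is immaterial: L = (phase/sin(phase)) * <R>_2 = (pi/3) * <R>_2.
Answer: -2131*pi/11514*e12 + 135*pi/1919*e13 - 75*pi/1919*e23


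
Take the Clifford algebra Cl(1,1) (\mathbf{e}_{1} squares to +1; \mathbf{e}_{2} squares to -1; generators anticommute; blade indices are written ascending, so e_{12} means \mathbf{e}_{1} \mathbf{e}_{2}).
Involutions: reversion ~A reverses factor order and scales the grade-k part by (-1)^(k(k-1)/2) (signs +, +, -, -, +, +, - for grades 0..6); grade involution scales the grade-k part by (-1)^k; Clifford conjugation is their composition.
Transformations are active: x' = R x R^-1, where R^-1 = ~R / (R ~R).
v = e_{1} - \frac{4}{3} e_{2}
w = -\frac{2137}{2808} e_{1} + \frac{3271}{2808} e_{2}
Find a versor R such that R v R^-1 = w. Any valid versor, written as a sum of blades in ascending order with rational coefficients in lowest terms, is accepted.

Equal squares first: v^2 = w^2 = -\frac{7}{9}. Then v + w = \frac{671}{2808} e_{1} - \frac{473}{2808} e_{2} is a versor taking v to w, provided it is invertible.
Answer: \frac{671}{2808} e_{1} - \frac{473}{2808} e_{2}


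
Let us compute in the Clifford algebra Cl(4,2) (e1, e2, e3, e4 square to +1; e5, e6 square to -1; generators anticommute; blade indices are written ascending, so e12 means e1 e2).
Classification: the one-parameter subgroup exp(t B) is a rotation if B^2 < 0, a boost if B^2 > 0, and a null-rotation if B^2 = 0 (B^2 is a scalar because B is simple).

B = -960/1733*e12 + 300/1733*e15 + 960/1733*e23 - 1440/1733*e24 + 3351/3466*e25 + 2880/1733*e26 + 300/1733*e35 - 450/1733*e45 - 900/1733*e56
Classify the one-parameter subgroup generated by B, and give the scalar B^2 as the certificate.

B^2 term by term: the squares give (-960/1733)^2*(e12)^2 + (300/1733)^2*(e15)^2 + (960/1733)^2*(e23)^2 + (-1440/1733)^2*(e24)^2 + (3351/3466)^2*(e25)^2 + (2880/1733)^2*(e26)^2 + (300/1733)^2*(e35)^2 + (-450/1733)^2*(e45)^2 + (-900/1733)^2*(e56)^2 = 921600/3003289*(-1) + 90000/3003289*(+1) + 921600/3003289*(-1) + 2073600/3003289*(-1) + 11229201/12013156*(+1) + 8294400/3003289*(+1) + 90000/3003289*(+1) + 202500/3003289*(+1) + 810000/3003289*(-1) = 9/4 (each basis 2-blade squares to minus the product of its generators' squares); cross terms between blades sharing an index anticommute and cancel; the commuting (index-disjoint) pairs give grade-4 terms 2*c*c'*(blade product), which cancel blade by blade — e1235: -576000/3003289 + 576000/3003289 = 0; e1245: 864000/3003289 - 864000/3003289 = 0; e1256: 1728000/3003289 - 1728000/3003289 = 0; e2345: -864000/3003289 + 864000/3003289 = 0; e2356: -1728000/3003289 + 1728000/3003289 = 0; e2456: 2592000/3003289 - 2592000/3003289 = 0 — confirming B is simple. So B^2 = 9/4.
Answer: boost, certificate B^2 = 9/4. Why this suffices: the scalar 9/4 survives any versor conjugation, so its sign alone determines the class however B is presented.


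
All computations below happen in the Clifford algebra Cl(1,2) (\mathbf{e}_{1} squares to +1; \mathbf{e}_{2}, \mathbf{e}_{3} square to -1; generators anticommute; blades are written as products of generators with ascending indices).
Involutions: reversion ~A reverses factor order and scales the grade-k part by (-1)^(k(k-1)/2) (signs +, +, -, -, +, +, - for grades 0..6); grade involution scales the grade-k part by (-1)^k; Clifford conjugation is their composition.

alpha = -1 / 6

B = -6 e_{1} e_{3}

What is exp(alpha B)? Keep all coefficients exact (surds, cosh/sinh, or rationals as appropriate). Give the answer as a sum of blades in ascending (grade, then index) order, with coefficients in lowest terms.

B^2 = (-6)^2*(e_{1} e_{3})^2 = 36*(+1) = 36 (a basis 2-blade squares to minus the product of its generators' squares).
B^2 = 36 — the series telescopes hyperbolically here: l = 6, alpha*l = -1, so exp(alpha B) = cosh(-1) + (sinh(-1)/6)*B = \cosh{\left(1 \right)} + (- \frac{\sinh{\left(1 \right)}}{6})*B.
Answer: \cosh{\left(1 \right)} + \sinh{\left(1 \right)} e_{1} e_{3}


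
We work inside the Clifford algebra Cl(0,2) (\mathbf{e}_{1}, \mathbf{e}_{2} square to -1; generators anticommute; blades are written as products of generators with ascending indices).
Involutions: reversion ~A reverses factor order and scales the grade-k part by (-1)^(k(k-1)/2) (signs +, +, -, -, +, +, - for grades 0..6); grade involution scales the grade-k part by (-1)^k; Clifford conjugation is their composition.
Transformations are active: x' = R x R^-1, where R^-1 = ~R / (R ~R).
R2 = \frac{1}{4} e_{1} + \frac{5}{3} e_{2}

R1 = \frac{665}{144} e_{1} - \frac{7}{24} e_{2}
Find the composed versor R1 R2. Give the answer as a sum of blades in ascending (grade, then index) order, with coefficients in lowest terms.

Distribute over the terms of R1 (each basis-blade product reordered to ascending indices, repeated generators contracted through their squares):
(\frac{665}{144} e_{1}) R2 = -\frac{665}{576} + \frac{3325}{432} e_{1} e_{2}
(-\frac{7}{24} e_{2}) R2 = \frac{35}{72} + \frac{7}{96} e_{1} e_{2}
Summing the partial products and collecting blades:
Answer: -\frac{385}{576} + \frac{6713}{864} e_{1} e_{2}


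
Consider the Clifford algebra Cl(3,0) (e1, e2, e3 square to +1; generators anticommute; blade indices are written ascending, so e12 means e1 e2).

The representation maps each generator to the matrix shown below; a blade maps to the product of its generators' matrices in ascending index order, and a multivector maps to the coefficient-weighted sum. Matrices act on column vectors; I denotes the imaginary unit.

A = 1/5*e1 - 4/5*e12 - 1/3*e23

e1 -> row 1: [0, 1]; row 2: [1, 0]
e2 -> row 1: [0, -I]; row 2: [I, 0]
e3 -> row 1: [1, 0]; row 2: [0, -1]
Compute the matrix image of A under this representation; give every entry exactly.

Bivector images (products of the table entries): rho(e12) = rho(e1)rho(e2) = row 1: [I, 0]; row 2: [0, -I]; rho(e23) = rho(e2)rho(e3) = row 1: [0, I]; row 2: [I, 0].
M = (1/5)*rho(e1) + (-4/5)*rho(e12) + (-1/3)*rho(e23), summed entrywise:
Answer: row 1: [-4*I/5, 1/5 - I/3]; row 2: [1/5 - I/3, 4*I/5]


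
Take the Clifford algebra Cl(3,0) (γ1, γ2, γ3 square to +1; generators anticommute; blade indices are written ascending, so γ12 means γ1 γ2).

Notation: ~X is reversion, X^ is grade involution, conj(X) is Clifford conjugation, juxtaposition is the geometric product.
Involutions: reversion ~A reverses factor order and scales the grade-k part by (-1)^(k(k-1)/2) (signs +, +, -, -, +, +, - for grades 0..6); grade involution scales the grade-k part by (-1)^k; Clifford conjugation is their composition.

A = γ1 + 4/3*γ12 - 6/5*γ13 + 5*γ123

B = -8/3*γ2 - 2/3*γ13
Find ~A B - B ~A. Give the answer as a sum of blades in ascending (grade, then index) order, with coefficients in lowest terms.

first term: 4/5 + 32/9*γ1 + 10/3*γ2 - 2/3*γ3 - 8/3*γ12 - 40/3*γ13 - 8/9*γ23 + 16/5*γ123
second term: 4/5 - 32/9*γ1 + 10/3*γ2 + 2/3*γ3 + 8/3*γ12 - 40/3*γ13 + 8/9*γ23 + 16/5*γ123
Answer: 64/9*γ1 - 4/3*γ3 - 16/3*γ12 - 16/9*γ23


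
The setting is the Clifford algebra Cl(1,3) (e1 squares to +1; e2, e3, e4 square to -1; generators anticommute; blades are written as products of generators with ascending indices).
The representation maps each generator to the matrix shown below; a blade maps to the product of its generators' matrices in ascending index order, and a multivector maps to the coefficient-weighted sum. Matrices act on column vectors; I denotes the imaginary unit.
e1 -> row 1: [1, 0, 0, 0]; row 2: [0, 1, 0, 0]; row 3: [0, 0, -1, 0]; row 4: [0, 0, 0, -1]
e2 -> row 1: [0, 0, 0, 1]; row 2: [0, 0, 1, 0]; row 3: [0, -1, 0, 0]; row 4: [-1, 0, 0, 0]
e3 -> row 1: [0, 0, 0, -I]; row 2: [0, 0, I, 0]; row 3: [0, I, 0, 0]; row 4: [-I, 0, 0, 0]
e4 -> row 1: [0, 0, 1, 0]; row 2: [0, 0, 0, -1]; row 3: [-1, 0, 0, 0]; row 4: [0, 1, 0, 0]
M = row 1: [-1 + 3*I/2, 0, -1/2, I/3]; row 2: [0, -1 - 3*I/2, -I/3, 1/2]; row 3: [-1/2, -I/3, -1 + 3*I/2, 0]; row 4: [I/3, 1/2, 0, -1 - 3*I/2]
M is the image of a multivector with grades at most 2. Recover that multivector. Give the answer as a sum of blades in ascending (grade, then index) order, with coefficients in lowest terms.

Method: the blade images are trace-orthogonal — tr(rho(e_A) rho(e_B)^-1) = 4 if A = B and 0 otherwise — and rho(e_A)^-1 = (e_A)^2 * rho(e_A) with (e_A)^2 = +1 or -1, so the coefficient of e_A in the preimage is (e_A)^2 * tr(M rho(e_A))/4.
Nonzero projections over blades of grade <= 2: 1: (1)^2 = +1, tr(M 1) = -4, coefficient -1; e3: (e3)^2 = -1, tr(M rho(e3)) = 4/3, coefficient -1/3; e1 e4: (e1 e4)^2 = +1, tr(M rho(e1 e4)) = -2, coefficient -1/2; e2 e3: (e2 e3)^2 = -1, tr(M rho(e2 e3)) = 6, coefficient -3/2. Every other blade of grade <= 2 projects to 0.
Answer: -1 - 1/3*e3 - 1/2*e1 e4 - 3/2*e2 e3


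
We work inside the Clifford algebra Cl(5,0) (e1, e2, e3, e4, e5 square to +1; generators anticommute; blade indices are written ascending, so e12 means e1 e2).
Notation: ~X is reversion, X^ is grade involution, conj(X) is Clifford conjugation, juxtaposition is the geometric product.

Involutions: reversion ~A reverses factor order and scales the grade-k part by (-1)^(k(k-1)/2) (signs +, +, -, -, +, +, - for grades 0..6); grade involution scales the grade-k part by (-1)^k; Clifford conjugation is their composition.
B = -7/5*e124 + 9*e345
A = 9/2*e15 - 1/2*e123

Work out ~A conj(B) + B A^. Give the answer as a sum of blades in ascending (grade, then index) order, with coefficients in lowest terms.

first term: 7/10*e34 - 81/2*e134 - 63/10*e245 + 9/2*e1245
second term: -7/10*e34 - 81/2*e134 - 63/10*e245 + 9/2*e1245
Answer: -81*e134 - 63/5*e245 + 9*e1245


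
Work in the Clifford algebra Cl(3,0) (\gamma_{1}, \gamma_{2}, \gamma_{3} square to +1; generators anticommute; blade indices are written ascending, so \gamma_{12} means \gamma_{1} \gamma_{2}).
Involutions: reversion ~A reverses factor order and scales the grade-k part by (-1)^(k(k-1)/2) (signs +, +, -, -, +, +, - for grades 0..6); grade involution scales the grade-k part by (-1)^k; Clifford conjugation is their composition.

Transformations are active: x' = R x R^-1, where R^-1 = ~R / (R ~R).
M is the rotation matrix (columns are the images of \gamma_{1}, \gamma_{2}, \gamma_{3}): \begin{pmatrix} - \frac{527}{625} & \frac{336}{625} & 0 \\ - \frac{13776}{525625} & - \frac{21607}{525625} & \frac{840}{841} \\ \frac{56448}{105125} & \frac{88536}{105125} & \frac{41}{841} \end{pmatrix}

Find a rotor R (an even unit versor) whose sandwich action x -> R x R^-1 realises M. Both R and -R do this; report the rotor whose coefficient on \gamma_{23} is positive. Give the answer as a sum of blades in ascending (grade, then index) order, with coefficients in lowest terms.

Method: write R = a + b12*\gamma_{12} + b13*\gamma_{13} + b23*\gamma_{23} with a^2 + b12^2 + b13^2 + b23^2 = 1 (so R^-1 = ~R). Expanding the columns R e_j ~R gives tr M = 4a^2 - 1 and, from the antisymmetric part, M21 - M12 = -4a*b12, M13 - M31 = 4a*b13, M32 - M23 = -4a*b23.
Here tr M = -\frac{439189}{525625}, so a^2 = (1 + tr M)/4 = \frac{21609}{525625} and a = ±\frac{147}{725}. Taking a = \frac{147}{725}: M21 - M12 = -\frac{296352}{525625}, M13 - M31 = -\frac{56448}{105125}, M32 - M23 = -\frac{16464}{105125}, giving b12 = \frac{504}{725}, b13 = -\frac{96}{145}, b23 = \frac{28}{145}, i.e. R = \frac{147}{725} + \frac{504}{725} \gamma_{12} - \frac{96}{145} \gamma_{13} + \frac{28}{145} \gamma_{23}.
Its \gamma_{23} coefficient is already positive.
Answer: \frac{147}{725} + \frac{504}{725} \gamma_{12} - \frac{96}{145} \gamma_{13} + \frac{28}{145} \gamma_{23}. Sheet selection: the two-to-one cover makes ±R indistinguishable at the matrix level (trace -\frac{439189}{525625}), so uniqueness comes from the required sign on \gamma_{23}.
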